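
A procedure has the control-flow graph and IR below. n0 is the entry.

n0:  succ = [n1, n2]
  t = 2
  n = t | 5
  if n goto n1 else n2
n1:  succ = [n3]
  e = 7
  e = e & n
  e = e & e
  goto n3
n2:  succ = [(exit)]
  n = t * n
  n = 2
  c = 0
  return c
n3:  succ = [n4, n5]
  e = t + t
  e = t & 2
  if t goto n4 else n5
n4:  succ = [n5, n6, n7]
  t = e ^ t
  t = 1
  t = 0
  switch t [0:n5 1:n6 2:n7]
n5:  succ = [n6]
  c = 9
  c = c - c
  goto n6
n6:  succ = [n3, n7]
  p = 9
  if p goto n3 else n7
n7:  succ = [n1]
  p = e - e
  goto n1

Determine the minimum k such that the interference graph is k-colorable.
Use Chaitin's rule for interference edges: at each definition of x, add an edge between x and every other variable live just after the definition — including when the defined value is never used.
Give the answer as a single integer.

Answer: 4

Derivation:
def/use:
  n0: def={n,t} ue=∅
  n1: def={e} ue={n}
  n2: def={c,n} ue={n,t}
  n3: def={e} ue={t}
  n4: def={t} ue={e,t}
  n5: def={c} ue=∅
  n6: def={p} ue=∅
  n7: def={p} ue={e}

Backward fixpoint:
  live n0: ∅→{n,t}
  live n1: {n,t}→{n,t}
  live n2: {n,t}→∅
  live n3: {n,t}→{e,n,t}
  live n4: {e,n,t}→{e,n,t}
  live n5: {e,n,t}→{e,n,t}
  live n6: {e,n,t}→{e,n,t}
  live n7: {e,n,t}→{n,t}

Interference:
  c: {e,n,t}
  e: {c,n,p,t}
  n: {c,e,p,t}
  p: {e,n,t}
  t: {c,e,n,p}

Colouring:
  lower bound: {c,e,n,t} mutually conflict ⇒ χ ≥ 4
  assign c→r3 e→r0 n→r1 p→r3 t→r2 — no edge inside a register ⇒ χ ≤ 4
  χ = 4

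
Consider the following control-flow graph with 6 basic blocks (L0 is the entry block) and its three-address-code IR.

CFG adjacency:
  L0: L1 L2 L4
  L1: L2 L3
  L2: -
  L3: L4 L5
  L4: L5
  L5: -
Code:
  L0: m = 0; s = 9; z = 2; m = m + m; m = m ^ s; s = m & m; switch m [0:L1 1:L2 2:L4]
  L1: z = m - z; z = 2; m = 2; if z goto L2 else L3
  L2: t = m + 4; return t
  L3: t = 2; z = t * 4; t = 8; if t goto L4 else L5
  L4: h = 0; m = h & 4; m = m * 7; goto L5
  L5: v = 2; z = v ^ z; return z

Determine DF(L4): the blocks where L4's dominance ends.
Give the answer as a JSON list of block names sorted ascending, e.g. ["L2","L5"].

idom tree: L1←L0 L2←L0 L3←L1 L4←L0 L5←L0
Join-block Dom:
  L2: preds {L0,L1}: {L0} ∩ {L0,L1} = {L0}; idom=L0
  L4: preds {L0,L3}: {L0} ∩ {L0,L1,L3} = {L0}; idom=L0
  L5: preds {L3,L4}: {L0,L1,L3} ∩ {L0,L4} = {L0}; idom=L0

DF derivation:
  L2←L0: walk · to L0
  L2←L1: walk L1 to L0
  L4←L0: walk · to L0
  L4←L3: walk L3→L1 to L0
  L5←L3: walk L3→L1 to L0
  L5←L4: walk L4 to L0
  L0: DF=∅
  L1: DF={L2,L4,L5}
  L2: DF=∅
  L3: DF={L4,L5}
  L4: DF={L5}
  L5: DF=∅

DF(L4) = ["L5"]

Answer: ["L5"]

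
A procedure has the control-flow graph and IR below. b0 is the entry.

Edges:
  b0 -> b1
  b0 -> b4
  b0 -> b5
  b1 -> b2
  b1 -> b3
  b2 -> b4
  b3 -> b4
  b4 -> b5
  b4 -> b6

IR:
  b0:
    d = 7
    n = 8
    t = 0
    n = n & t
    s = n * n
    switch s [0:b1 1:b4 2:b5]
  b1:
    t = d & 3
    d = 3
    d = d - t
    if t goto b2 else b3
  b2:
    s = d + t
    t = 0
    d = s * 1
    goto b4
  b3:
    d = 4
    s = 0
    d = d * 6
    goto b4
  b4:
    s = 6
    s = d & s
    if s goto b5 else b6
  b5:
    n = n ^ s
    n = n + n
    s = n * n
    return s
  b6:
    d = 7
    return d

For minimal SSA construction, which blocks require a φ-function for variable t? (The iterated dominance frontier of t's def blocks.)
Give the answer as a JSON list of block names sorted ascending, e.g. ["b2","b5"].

Answer: ["b4", "b5"]

Analysis:
idom tree: b1←b0 b2←b1 b3←b1 b4←b0 b5←b0 b6←b4
Dom∩ at merges:
  b4: preds {b0,b2,b3}: {b0} ∩ {b0,b1,b2} ∩ {b0,b1,b3} = {b0}; idom=b0
  b5: preds {b0,b4}: {b0} ∩ {b0,b4} = {b0}; idom=b0

DF walk-up:
  b4←b0: walk · to b0
  b4←b2: walk b2→b1 to b0
  b4←b3: walk b3→b1 to b0
  b5←b0: walk · to b0
  b5←b4: walk b4 to b0
  DF(b0)=∅
  DF(b1)={b4}
  DF(b2)={b4}
  DF(b3)={b4}
  DF(b4)={b5}
  DF(b5)=∅
  DF(b6)=∅

φ for t: defs {b0,b1,b2}
  DF⁺ = {b4,b5}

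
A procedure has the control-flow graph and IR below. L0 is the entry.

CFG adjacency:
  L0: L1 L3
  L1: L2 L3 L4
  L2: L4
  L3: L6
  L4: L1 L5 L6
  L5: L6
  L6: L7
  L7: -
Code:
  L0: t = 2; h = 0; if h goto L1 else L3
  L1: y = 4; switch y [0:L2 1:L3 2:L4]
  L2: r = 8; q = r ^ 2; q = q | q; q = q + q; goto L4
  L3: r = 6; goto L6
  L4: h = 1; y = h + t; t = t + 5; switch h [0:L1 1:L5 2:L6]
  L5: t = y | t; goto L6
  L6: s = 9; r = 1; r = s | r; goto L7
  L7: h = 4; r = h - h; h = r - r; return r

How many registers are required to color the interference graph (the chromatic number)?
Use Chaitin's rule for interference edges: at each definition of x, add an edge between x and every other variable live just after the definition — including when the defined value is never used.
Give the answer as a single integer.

def/use:
  L0 def {h,t} use ∅
  L1 def {y} use ∅
  L2 def {q,r} use ∅
  L3 def {r} use ∅
  L4 def {h,t,y} use {t}
  L5 def {t} use {t,y}
  L6 def {r,s} use ∅
  L7 def {h,r} use ∅

Live sets:
  L0 li=∅ lo={t}
  L1 li={t} lo={t}
  L2 li={t} lo={t}
  L3 li=∅ lo=∅
  L4 li={t} lo={t,y}
  L5 li={t,y} lo=∅
  L6 li=∅ lo=∅
  L7 li=∅ lo=∅

Conflict graph:
  h — {r,t,y}
  q — {t}
  r — {h,s,t}
  s — {r}
  t — {h,q,r,y}
  y — {h,t}

Registers:
  {h,r,t} pairwise interfere (3-clique) ⇒ χ ≥ 3
  assign h→c1 q→c1 r→c2 s→c0 t→c0 y→c2 — no edge inside a register ⇒ χ ≤ 3
  χ = 3

Answer: 3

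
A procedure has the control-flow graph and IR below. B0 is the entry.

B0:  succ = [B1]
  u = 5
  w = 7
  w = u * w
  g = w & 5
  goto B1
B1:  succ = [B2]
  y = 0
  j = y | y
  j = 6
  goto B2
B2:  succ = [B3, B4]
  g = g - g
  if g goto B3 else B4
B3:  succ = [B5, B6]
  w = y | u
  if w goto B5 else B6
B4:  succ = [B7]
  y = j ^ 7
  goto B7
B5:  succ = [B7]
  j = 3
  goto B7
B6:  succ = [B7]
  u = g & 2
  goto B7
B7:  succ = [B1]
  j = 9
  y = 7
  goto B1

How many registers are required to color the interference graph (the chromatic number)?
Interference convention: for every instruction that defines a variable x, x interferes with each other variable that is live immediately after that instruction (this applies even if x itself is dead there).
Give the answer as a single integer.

Answer: 4

Analysis:
Block summaries:
  B0: def={g,u,w} ue=∅
  B1: def={j,y} ue=∅
  B2: def={g} ue={g}
  B3: def={w} ue={u,y}
  B4: def={y} ue={j}
  B5: def={j} ue=∅
  B6: def={u} ue={g}
  B7: def={j,y} ue=∅

Backward fixpoint:
  B0 li=∅ lo={g,u}
  B1 li={g,u} lo={g,j,u,y}
  B2 li={g,j,u,y} lo={g,j,u,y}
  B3 li={g,u,y} lo={g,u}
  B4 li={g,j,u} lo={g,u}
  B5 li={g,u} lo={g,u}
  B6 li={g} lo={g,u}
  B7 li={g,u} lo={g,u}

Conflict graph:
  g — {j,u,w,y}
  j — {g,u,y}
  u — {g,j,w,y}
  w — {g,u}
  y — {g,j,u}

Chromatic number:
  lower bound: {g,j,u,y} mutually conflict ⇒ χ ≥ 4
  4-colouring: c0={g}  c1={u}  c2={j,w}  c3={y}
  χ = 4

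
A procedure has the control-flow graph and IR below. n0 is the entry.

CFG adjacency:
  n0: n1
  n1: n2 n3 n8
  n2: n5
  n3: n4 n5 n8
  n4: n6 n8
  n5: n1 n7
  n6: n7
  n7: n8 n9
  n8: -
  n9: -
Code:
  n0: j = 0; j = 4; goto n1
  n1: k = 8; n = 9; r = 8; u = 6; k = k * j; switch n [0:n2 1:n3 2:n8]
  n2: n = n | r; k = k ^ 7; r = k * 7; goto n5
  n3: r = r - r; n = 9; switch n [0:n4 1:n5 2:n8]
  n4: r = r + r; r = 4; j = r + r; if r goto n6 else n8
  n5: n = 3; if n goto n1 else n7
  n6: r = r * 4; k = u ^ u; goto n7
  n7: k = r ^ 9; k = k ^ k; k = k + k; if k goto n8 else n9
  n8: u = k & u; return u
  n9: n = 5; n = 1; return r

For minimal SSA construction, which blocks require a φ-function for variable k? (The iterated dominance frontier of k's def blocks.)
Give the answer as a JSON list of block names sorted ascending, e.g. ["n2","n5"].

idom tree: n1←n0 n2←n1 n3←n1 n4←n3 n5←n1 n6←n4 n7←n1 n8←n1 n9←n7
Join-block Dom:
  n1: preds {n0,n5}: {n0} ∩ {n0,n1,n5} = {n0}; idom=n0
  n5: preds {n2,n3}: {n0,n1,n2} ∩ {n0,n1,n3} = {n0,n1}; idom=n1
  n7: preds {n5,n6}: {n0,n1,n5} ∩ {n0,n1,n3,n4,n6} = {n0,n1}; idom=n1
  n8: preds {n1,n3,n4,n7}: {n0,n1} ∩ {n0,n1,n3} ∩ {n0,n1,n3,n4} ∩ {n0,n1,n7} = {n0,n1}; idom=n1

DF derivation:
  join n1 pred n0: · stop@n0
  join n1 pred n5: n5→n1 stop@n0
  join n5 pred n2: n2 stop@n1
  join n5 pred n3: n3 stop@n1
  join n7 pred n5: n5 stop@n1
  join n7 pred n6: n6→n4→n3 stop@n1
  join n8 pred n1: · stop@n1
  join n8 pred n3: n3 stop@n1
  join n8 pred n4: n4→n3 stop@n1
  join n8 pred n7: n7 stop@n1
  n0: DF=∅
  n1: DF={n1}
  n2: DF={n5}
  n3: DF={n5,n7,n8}
  n4: DF={n7,n8}
  n5: DF={n1,n7}
  n6: DF={n7}
  n7: DF={n8}
  n8: DF=∅
  n9: DF=∅

φ for k: defs {n1,n2,n6,n7}
  DF⁺ = {n1,n5,n7,n8}

Answer: ["n1", "n5", "n7", "n8"]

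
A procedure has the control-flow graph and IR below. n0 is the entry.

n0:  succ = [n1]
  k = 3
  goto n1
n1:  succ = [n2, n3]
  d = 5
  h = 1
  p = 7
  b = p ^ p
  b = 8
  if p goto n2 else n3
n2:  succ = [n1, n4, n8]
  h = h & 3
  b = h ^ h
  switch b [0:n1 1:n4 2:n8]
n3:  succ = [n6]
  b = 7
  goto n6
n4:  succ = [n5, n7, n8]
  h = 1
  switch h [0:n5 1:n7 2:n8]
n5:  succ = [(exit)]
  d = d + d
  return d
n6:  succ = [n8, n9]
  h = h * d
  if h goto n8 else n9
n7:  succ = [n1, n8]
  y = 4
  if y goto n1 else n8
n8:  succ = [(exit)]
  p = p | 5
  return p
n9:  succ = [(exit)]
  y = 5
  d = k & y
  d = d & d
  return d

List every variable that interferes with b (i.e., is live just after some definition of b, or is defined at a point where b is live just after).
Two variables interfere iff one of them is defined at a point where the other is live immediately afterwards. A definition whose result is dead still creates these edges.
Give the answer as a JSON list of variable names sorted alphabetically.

Per-block:
  n0: {k} / ∅
  n1: {b,d,h,p} / ∅
  n2: {b,h} / {h}
  n3: {b} / ∅
  n4: {h} / ∅
  n5: {d} / {d}
  n6: {h} / {d,h}
  n7: {y} / ∅
  n8: {p} / {p}
  n9: {d,y} / {k}

Liveness:
  live n0: ∅→{k}
  live n1: {k}→{d,h,k,p}
  live n2: {d,h,k,p}→{d,k,p}
  live n3: {d,h,k,p}→{d,h,k,p}
  live n4: {d,k,p}→{d,k,p}
  live n5: {d}→∅
  live n6: {d,h,k,p}→{k,p}
  live n7: {k,p}→{k,p}
  live n8: {p}→∅
  live n9: {k}→∅

Interference:
  b↔{d,h,k,p}
  d↔{b,h,k,p}
  h↔{b,d,k,p}
  k↔{b,d,h,p,y}
  p↔{b,d,h,k,y}
  y↔{k,p}

N(b) = ["d", "h", "k", "p"]

Answer: ["d", "h", "k", "p"]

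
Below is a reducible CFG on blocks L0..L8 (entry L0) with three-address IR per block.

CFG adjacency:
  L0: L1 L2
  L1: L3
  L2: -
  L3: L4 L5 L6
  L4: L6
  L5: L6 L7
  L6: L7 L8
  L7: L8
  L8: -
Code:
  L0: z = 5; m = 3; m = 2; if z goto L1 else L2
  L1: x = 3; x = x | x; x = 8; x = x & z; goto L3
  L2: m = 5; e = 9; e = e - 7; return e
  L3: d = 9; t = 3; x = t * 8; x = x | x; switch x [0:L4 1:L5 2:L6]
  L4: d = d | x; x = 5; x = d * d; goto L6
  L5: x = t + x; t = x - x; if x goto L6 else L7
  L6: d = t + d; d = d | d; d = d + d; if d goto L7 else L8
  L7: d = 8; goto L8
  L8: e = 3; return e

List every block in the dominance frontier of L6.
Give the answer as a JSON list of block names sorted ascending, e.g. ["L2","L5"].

idom tree: L1←L0 L2←L0 L3←L1 L4←L3 L5←L3 L6←L3 L7←L3 L8←L3
Join-block Dom:
  L6: preds {L3,L4,L5}: {L0,L1,L3} ∩ {L0,L1,L3,L4} ∩ {L0,L1,L3,L5} = {L0,L1,L3}; idom=L3
  L7: preds {L5,L6}: {L0,L1,L3,L5} ∩ {L0,L1,L3,L6} = {L0,L1,L3}; idom=L3
  L8: preds {L6,L7}: {L0,L1,L3,L6} ∩ {L0,L1,L3,L7} = {L0,L1,L3}; idom=L3

DF derivation:
  join L6 pred L3: · stop@L3
  join L6 pred L4: L4 stop@L3
  join L6 pred L5: L5 stop@L3
  join L7 pred L5: L5 stop@L3
  join L7 pred L6: L6 stop@L3
  join L8 pred L6: L6 stop@L3
  join L8 pred L7: L7 stop@L3
  DF(L0)=∅
  DF(L1)=∅
  DF(L2)=∅
  DF(L3)=∅
  DF(L4)={L6}
  DF(L5)={L6,L7}
  DF(L6)={L7,L8}
  DF(L7)={L8}
  DF(L8)=∅

DF(L6) = ["L7", "L8"]

Answer: ["L7", "L8"]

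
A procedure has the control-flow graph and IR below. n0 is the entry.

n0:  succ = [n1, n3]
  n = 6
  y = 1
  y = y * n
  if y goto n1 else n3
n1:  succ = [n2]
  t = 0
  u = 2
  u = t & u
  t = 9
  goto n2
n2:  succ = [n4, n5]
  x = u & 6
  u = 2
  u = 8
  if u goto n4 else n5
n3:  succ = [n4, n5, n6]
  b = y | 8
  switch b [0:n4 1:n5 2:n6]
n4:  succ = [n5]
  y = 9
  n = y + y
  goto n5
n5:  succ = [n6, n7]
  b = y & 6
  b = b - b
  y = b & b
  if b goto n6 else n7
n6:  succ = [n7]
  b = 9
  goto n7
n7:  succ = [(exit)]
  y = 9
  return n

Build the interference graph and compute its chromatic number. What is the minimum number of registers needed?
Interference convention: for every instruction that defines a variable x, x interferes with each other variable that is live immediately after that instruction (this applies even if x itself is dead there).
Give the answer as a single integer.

Answer: 4

Analysis:
Block summaries:
  n0: {n,y} / ∅
  n1: {t,u} / ∅
  n2: {u,x} / {u}
  n3: {b} / {y}
  n4: {n,y} / ∅
  n5: {b,y} / {y}
  n6: {b} / ∅
  n7: {y} / {n}

Backward fixpoint:
  n0 li=∅ lo={n,y}
  n1 li={n,y} lo={n,u,y}
  n2 li={n,u,y} lo={n,y}
  n3 li={n,y} lo={n,y}
  n4 li=∅ lo={n,y}
  n5 li={n,y} lo={n}
  n6 li={n} lo={n}
  n7 li={n} lo=∅

Interference:
  b: {n,y}
  n: {b,t,u,x,y}
  t: {n,u,y}
  u: {n,t,y}
  x: {n,y}
  y: {b,n,t,u,x}

Colouring:
  {n,t,u,y} pairwise interfere (4-clique) ⇒ χ ≥ 4
  4-colouring: R0={n}  R1={y}  R2={b,t,x}  R3={u}
  χ = 4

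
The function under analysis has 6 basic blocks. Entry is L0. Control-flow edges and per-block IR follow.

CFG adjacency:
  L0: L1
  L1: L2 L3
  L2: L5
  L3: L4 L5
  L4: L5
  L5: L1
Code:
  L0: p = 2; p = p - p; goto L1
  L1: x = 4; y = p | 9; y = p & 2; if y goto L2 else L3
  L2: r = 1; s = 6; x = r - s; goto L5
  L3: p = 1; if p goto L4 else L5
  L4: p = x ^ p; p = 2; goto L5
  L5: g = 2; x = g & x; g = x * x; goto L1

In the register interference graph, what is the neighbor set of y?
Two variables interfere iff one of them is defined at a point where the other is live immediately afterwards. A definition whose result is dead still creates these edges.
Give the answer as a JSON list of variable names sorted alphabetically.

Answer: ["p", "x"]

Analysis:
Block summaries:
  L0 def {p} use ∅
  L1 def {x,y} use {p}
  L2 def {r,s,x} use ∅
  L3 def {p} use ∅
  L4 def {p} use {p,x}
  L5 def {g,x} use {x}

Liveness:
  L0: in=∅ out={p}
  L1: in={p} out={p,x}
  L2: in={p} out={p,x}
  L3: in={x} out={p,x}
  L4: in={p,x} out={p,x}
  L5: in={p,x} out={p}

Interference:
  g↔{p,x}
  p↔{g,r,s,x,y}
  r↔{p,s}
  s↔{p,r}
  x↔{g,p,y}
  y↔{p,x}

N(y) = ["p", "x"]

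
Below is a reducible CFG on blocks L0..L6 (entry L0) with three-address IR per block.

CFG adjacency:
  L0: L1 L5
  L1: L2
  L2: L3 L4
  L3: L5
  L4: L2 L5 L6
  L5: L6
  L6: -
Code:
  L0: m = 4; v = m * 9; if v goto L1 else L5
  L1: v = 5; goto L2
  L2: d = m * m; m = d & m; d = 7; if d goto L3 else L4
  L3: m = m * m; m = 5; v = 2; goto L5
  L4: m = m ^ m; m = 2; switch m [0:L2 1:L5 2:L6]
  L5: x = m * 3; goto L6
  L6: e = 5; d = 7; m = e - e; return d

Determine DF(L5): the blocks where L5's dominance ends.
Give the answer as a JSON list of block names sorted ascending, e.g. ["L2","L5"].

idom tree: L1←L0 L2←L1 L3←L2 L4←L2 L5←L0 L6←L0
Dom at joins:
  L2: preds {L1,L4}: {L0,L1} ∩ {L0,L1,L2,L4} = {L0,L1}; idom=L1
  L5: preds {L0,L3,L4}: {L0} ∩ {L0,L1,L2,L3} ∩ {L0,L1,L2,L4} = {L0}; idom=L0
  L6: preds {L4,L5}: {L0,L1,L2,L4} ∩ {L0,L5} = {L0}; idom=L0

Frontier:
  L2←L1: walk · to L1
  L2←L4: walk L4→L2 to L1
  L5←L0: walk · to L0
  L5←L3: walk L3→L2→L1 to L0
  L5←L4: walk L4→L2→L1 to L0
  L6←L4: walk L4→L2→L1 to L0
  L6←L5: walk L5 to L0
  DF(L0)=∅
  DF(L1)={L5,L6}
  DF(L2)={L2,L5,L6}
  DF(L3)={L5}
  DF(L4)={L2,L5,L6}
  DF(L5)={L6}
  DF(L6)=∅

DF(L5) = ["L6"]

Answer: ["L6"]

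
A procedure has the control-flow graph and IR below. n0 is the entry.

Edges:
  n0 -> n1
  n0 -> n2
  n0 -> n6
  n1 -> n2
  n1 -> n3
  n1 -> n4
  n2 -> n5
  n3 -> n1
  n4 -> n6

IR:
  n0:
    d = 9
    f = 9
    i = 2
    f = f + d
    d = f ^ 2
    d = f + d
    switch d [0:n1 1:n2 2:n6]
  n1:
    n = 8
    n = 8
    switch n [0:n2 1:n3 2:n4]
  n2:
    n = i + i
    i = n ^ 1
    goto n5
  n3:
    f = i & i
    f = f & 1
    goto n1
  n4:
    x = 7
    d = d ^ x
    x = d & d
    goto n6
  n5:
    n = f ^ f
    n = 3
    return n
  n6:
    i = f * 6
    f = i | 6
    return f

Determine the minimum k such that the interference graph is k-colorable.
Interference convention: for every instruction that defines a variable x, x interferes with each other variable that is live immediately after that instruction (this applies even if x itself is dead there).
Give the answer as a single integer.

Answer: 4

Working:
Block summaries:
  n0: def={d,f,i} ue=∅
  n1: def={n} ue=∅
  n2: def={i,n} ue={i}
  n3: def={f} ue={i}
  n4: def={d,x} ue={d}
  n5: def={n} ue={f}
  n6: def={f,i} ue={f}

Live sets:
  n0 li=∅ lo={d,f,i}
  n1 li={d,f,i} lo={d,f,i}
  n2 li={f,i} lo={f}
  n3 li={d,i} lo={d,f,i}
  n4 li={d,f} lo={f}
  n5 li={f} lo=∅
  n6 li={f} lo=∅

Conflict graph:
  d: {f,i,n,x}
  f: {d,i,n,x}
  i: {d,f,n}
  n: {d,f,i}
  x: {d,f}

Chromatic number:
  lower bound: {d,f,i,n} mutually conflict ⇒ χ ≥ 4
  assign d→R0 f→R1 i→R2 n→R3 x→R2 — no edge inside a register ⇒ χ ≤ 4
  χ = 4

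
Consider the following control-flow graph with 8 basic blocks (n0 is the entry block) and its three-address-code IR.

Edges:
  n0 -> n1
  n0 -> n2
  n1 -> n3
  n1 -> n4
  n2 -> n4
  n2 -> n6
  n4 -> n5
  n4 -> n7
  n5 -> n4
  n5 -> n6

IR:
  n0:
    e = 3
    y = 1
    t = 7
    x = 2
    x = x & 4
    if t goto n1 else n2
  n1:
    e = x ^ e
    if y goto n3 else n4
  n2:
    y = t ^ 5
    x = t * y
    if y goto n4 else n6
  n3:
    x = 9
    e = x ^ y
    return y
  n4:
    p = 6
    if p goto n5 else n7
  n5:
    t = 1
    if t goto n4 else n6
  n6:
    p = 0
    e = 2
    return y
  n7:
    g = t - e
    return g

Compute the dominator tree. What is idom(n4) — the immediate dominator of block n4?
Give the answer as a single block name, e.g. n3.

Answer: n0

Derivation:
idom tree: n1←n0 n2←n0 n3←n1 n4←n0 n5←n4 n6←n0 n7←n4
Join-block Dom:
  n4: preds {n1,n2,n5}: {n0,n1} ∩ {n0,n2} ∩ {n0,n4,n5} = {n0}; idom=n0
  n6: preds {n2,n5}: {n0,n2} ∩ {n0,n4,n5} = {n0}; idom=n0

idom(n4) = n0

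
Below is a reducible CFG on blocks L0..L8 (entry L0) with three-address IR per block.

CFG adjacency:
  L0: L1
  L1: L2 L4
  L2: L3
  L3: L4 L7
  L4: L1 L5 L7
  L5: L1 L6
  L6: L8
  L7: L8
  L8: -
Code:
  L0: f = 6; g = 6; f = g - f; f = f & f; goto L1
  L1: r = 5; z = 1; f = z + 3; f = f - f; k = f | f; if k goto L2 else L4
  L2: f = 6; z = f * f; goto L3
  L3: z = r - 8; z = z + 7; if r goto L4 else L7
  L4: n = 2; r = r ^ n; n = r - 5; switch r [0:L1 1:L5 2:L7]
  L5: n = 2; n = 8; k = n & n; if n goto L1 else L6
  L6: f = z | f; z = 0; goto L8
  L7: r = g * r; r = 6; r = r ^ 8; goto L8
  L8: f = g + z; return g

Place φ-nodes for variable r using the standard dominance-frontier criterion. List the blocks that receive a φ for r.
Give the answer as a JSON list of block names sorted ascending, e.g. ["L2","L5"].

Answer: ["L1", "L7", "L8"]

Working:
idom tree: L1←L0 L2←L1 L3←L2 L4←L1 L5←L4 L6←L5 L7←L1 L8←L1
Dom∩ at merges:
  L1: preds {L0,L4,L5}: {L0} ∩ {L0,L1,L4} ∩ {L0,L1,L4,L5} = {L0}; idom=L0
  L4: preds {L1,L3}: {L0,L1} ∩ {L0,L1,L2,L3} = {L0,L1}; idom=L1
  L7: preds {L3,L4}: {L0,L1,L2,L3} ∩ {L0,L1,L4} = {L0,L1}; idom=L1
  L8: preds {L6,L7}: {L0,L1,L4,L5,L6} ∩ {L0,L1,L7} = {L0,L1}; idom=L1

Frontier:
  L1←L0: walk · to L0
  L1←L4: walk L4→L1 to L0
  L1←L5: walk L5→L4→L1 to L0
  L4←L1: walk · to L1
  L4←L3: walk L3→L2 to L1
  L7←L3: walk L3→L2 to L1
  L7←L4: walk L4 to L1
  L8←L6: walk L6→L5→L4 to L1
  L8←L7: walk L7 to L1
  L0: DF=∅
  L1: DF={L1}
  L2: DF={L4,L7}
  L3: DF={L4,L7}
  L4: DF={L1,L7,L8}
  L5: DF={L1,L8}
  L6: DF={L8}
  L7: DF={L8}
  L8: DF=∅

φ for r: defs {L1,L4,L7}
  DF⁺ = {L1,L7,L8}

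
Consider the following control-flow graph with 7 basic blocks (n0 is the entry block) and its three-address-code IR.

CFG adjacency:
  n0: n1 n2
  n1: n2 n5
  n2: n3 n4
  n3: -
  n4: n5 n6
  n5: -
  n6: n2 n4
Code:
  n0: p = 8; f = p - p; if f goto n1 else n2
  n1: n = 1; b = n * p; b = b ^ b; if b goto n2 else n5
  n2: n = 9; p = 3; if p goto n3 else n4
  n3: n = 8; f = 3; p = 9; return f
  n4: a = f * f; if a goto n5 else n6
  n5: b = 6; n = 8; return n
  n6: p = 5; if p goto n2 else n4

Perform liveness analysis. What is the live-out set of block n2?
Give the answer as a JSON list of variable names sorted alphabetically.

Per-block:
  n0: {f,p} / ∅
  n1: {b,n} / {p}
  n2: {n,p} / ∅
  n3: {f,n,p} / ∅
  n4: {a} / {f}
  n5: {b,n} / ∅
  n6: {p} / ∅

Backward fixpoint:
  n0: in=∅ out={f,p}
  n1: in={f,p} out={f}
  n2: in={f} out={f}
  n3: in=∅ out=∅
  n4: in={f} out={f}
  n5: in=∅ out=∅
  n6: in={f} out={f}

live-out(n2) = ["f"]

Answer: ["f"]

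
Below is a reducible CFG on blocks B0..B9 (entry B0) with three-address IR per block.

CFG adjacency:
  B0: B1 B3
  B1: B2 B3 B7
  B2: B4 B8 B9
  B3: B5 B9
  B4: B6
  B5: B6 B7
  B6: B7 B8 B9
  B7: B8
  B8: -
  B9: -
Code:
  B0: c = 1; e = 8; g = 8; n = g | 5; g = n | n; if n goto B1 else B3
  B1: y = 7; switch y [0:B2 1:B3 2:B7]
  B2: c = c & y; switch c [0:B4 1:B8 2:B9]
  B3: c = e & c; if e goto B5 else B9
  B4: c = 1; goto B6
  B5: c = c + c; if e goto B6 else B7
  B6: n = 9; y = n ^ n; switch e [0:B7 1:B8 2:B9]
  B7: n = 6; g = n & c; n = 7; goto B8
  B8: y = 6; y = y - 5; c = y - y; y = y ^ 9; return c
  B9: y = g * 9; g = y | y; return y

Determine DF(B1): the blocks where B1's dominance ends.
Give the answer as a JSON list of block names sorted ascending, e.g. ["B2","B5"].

idom tree: B1←B0 B2←B1 B3←B0 B4←B2 B5←B3 B6←B0 B7←B0 B8←B0 B9←B0
Join-block Dom:
  B3: preds {B0,B1}: {B0} ∩ {B0,B1} = {B0}; idom=B0
  B6: preds {B4,B5}: {B0,B1,B2,B4} ∩ {B0,B3,B5} = {B0}; idom=B0
  B7: preds {B1,B5,B6}: {B0,B1} ∩ {B0,B3,B5} ∩ {B0,B6} = {B0}; idom=B0
  B8: preds {B2,B6,B7}: {B0,B1,B2} ∩ {B0,B6} ∩ {B0,B7} = {B0}; idom=B0
  B9: preds {B2,B3,B6}: {B0,B1,B2} ∩ {B0,B3} ∩ {B0,B6} = {B0}; idom=B0

DF derivation:
  join B3 pred B0: · stop@B0
  join B3 pred B1: B1 stop@B0
  join B6 pred B4: B4→B2→B1 stop@B0
  join B6 pred B5: B5→B3 stop@B0
  join B7 pred B1: B1 stop@B0
  join B7 pred B5: B5→B3 stop@B0
  join B7 pred B6: B6 stop@B0
  join B8 pred B2: B2→B1 stop@B0
  join B8 pred B6: B6 stop@B0
  join B8 pred B7: B7 stop@B0
  join B9 pred B2: B2→B1 stop@B0
  join B9 pred B3: B3 stop@B0
  join B9 pred B6: B6 stop@B0
  B0 → ∅
  B1 → {B3,B6,B7,B8,B9}
  B2 → {B6,B8,B9}
  B3 → {B6,B7,B9}
  B4 → {B6}
  B5 → {B6,B7}
  B6 → {B7,B8,B9}
  B7 → {B8}
  B8 → ∅
  B9 → ∅

DF(B1) = ["B3", "B6", "B7", "B8", "B9"]

Answer: ["B3", "B6", "B7", "B8", "B9"]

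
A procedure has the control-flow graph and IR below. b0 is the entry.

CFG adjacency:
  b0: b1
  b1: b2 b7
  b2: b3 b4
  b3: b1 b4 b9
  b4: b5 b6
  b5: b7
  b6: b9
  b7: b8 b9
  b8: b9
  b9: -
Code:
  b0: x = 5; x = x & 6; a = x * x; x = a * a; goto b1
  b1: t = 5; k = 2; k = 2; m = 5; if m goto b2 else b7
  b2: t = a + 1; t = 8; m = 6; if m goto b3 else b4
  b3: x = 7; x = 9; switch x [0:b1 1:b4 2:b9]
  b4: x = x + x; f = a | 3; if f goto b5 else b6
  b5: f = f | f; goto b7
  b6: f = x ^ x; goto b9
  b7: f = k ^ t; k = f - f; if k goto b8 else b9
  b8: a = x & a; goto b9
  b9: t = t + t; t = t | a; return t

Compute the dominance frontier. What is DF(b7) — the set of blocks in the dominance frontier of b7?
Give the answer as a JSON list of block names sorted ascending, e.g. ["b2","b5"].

idom tree: b1←b0 b2←b1 b3←b2 b4←b2 b5←b4 b6←b4 b7←b1 b8←b7 b9←b1
Dom at joins:
  b1: preds {b0,b3}: {b0} ∩ {b0,b1,b2,b3} = {b0}; idom=b0
  b4: preds {b2,b3}: {b0,b1,b2} ∩ {b0,b1,b2,b3} = {b0,b1,b2}; idom=b2
  b7: preds {b1,b5}: {b0,b1} ∩ {b0,b1,b2,b4,b5} = {b0,b1}; idom=b1
  b9: preds {b3,b6,b7,b8}: {b0,b1,b2,b3} ∩ {b0,b1,b2,b4,b6} ∩ {b0,b1,b7} ∩ {b0,b1,b7,b8} = {b0,b1}; idom=b1

DF derivation:
  join b1 pred b0: · stop@b0
  join b1 pred b3: b3→b2→b1 stop@b0
  join b4 pred b2: · stop@b2
  join b4 pred b3: b3 stop@b2
  join b7 pred b1: · stop@b1
  join b7 pred b5: b5→b4→b2 stop@b1
  join b9 pred b3: b3→b2 stop@b1
  join b9 pred b6: b6→b4→b2 stop@b1
  join b9 pred b7: b7 stop@b1
  join b9 pred b8: b8→b7 stop@b1
  DF(b0)=∅
  DF(b1)={b1}
  DF(b2)={b1,b7,b9}
  DF(b3)={b1,b4,b9}
  DF(b4)={b7,b9}
  DF(b5)={b7}
  DF(b6)={b9}
  DF(b7)={b9}
  DF(b8)={b9}
  DF(b9)=∅

DF(b7) = ["b9"]

Answer: ["b9"]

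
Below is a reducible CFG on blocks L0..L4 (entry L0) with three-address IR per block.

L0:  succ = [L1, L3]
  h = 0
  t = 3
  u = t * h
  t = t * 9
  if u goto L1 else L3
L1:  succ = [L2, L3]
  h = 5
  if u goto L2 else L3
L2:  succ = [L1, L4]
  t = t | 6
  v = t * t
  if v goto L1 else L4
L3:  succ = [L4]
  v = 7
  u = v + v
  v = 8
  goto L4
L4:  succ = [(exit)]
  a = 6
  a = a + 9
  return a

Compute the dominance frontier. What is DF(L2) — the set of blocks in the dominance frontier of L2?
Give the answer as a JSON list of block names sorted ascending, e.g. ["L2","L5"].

idom tree: L1←L0 L2←L1 L3←L0 L4←L0
Dom∩ at merges:
  L1: preds {L0,L2}: {L0} ∩ {L0,L1,L2} = {L0}; idom=L0
  L3: preds {L0,L1}: {L0} ∩ {L0,L1} = {L0}; idom=L0
  L4: preds {L2,L3}: {L0,L1,L2} ∩ {L0,L3} = {L0}; idom=L0

DF derivation:
  L1←L0: walk · to L0
  L1←L2: walk L2→L1 to L0
  L3←L0: walk · to L0
  L3←L1: walk L1 to L0
  L4←L2: walk L2→L1 to L0
  L4←L3: walk L3 to L0
  DF(L0)=∅
  DF(L1)={L1,L3,L4}
  DF(L2)={L1,L4}
  DF(L3)={L4}
  DF(L4)=∅

DF(L2) = ["L1", "L4"]

Answer: ["L1", "L4"]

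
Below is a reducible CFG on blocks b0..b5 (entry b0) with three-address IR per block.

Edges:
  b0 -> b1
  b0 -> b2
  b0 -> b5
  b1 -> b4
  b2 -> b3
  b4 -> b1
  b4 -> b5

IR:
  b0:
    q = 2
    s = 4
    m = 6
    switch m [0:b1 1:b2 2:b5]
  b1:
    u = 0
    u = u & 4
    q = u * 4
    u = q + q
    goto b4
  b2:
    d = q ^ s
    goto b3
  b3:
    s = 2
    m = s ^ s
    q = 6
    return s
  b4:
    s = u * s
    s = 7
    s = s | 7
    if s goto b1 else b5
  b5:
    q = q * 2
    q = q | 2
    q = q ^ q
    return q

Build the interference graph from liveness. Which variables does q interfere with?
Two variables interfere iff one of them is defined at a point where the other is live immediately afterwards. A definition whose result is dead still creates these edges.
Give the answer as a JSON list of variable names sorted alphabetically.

Answer: ["m", "s", "u"]

Derivation:
def/use:
  b0 def {m,q,s} use ∅
  b1 def {q,u} use ∅
  b2 def {d} use {q,s}
  b3 def {m,q,s} use ∅
  b4 def {s} use {s,u}
  b5 def {q} use {q}

Liveness:
  live b0: ∅→{q,s}
  live b1: {s}→{q,s,u}
  live b2: {q,s}→∅
  live b3: ∅→∅
  live b4: {q,s,u}→{q,s}
  live b5: {q}→∅

Interfere edges:
  d↔∅
  m↔{q,s}
  q↔{m,s,u}
  s↔{m,q,u}
  u↔{q,s}

N(q) = ["m", "s", "u"]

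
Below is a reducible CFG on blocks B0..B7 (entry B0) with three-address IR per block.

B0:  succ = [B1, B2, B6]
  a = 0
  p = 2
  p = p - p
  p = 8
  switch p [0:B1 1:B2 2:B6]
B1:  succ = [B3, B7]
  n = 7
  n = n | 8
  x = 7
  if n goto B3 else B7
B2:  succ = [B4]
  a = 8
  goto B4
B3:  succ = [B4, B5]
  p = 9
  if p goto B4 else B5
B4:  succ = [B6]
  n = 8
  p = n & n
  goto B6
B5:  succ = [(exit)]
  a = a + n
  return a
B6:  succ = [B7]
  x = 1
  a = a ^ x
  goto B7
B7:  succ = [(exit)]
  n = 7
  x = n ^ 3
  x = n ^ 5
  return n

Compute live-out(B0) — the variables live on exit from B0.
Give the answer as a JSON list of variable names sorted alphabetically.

Answer: ["a"]

Analysis:
Per-block:
  B0: {a,p} / ∅
  B1: {n,x} / ∅
  B2: {a} / ∅
  B3: {p} / ∅
  B4: {n,p} / ∅
  B5: {a} / {a,n}
  B6: {a,x} / {a}
  B7: {n,x} / ∅

Live sets:
  B0: in=∅ out={a}
  B1: in={a} out={a,n}
  B2: in=∅ out={a}
  B3: in={a,n} out={a,n}
  B4: in={a} out={a}
  B5: in={a,n} out=∅
  B6: in={a} out=∅
  B7: in=∅ out=∅

live-out(B0) = ["a"]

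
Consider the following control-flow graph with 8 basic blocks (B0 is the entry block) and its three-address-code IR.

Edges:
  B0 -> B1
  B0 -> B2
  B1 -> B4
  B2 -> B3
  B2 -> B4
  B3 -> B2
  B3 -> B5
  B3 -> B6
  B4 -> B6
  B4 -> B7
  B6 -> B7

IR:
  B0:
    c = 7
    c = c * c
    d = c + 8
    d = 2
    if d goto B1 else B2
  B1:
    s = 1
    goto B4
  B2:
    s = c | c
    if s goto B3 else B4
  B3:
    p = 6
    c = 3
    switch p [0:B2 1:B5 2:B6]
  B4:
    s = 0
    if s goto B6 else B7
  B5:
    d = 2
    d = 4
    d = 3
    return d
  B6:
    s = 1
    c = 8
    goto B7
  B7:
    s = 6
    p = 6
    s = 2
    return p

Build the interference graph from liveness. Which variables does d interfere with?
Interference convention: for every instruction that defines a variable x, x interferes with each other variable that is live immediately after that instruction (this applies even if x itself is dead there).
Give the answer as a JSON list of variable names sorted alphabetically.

def/use:
  B0 def {c,d} use ∅
  B1 def {s} use ∅
  B2 def {s} use {c}
  B3 def {c,p} use ∅
  B4 def {s} use ∅
  B5 def {d} use ∅
  B6 def {c,s} use ∅
  B7 def {p,s} use ∅

Live sets:
  B0: in=∅ out={c}
  B1: in=∅ out=∅
  B2: in={c} out=∅
  B3: in=∅ out={c}
  B4: in=∅ out=∅
  B5: in=∅ out=∅
  B6: in=∅ out=∅
  B7: in=∅ out=∅

Interference:
  c — {d,p}
  d — {c}
  p — {c,s}
  s — {p}

N(d) = ["c"]

Answer: ["c"]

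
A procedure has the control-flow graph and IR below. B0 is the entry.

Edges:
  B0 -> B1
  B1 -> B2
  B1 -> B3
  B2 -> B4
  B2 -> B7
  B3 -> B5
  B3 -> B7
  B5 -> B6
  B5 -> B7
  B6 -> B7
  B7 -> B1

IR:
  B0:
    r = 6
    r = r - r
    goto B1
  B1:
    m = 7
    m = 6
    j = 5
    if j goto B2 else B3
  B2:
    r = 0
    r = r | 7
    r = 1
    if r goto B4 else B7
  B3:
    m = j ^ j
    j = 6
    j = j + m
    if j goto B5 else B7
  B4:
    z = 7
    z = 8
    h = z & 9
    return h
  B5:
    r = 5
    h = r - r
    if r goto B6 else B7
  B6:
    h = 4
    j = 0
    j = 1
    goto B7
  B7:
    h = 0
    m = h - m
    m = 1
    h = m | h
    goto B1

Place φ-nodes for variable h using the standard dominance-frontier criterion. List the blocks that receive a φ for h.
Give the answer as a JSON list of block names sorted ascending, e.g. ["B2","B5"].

idom tree: B1←B0 B2←B1 B3←B1 B4←B2 B5←B3 B6←B5 B7←B1
Dom at joins:
  B1: preds {B0,B7}: {B0} ∩ {B0,B1,B7} = {B0}; idom=B0
  B7: preds {B2,B3,B5,B6}: {B0,B1,B2} ∩ {B0,B1,B3} ∩ {B0,B1,B3,B5} ∩ {B0,B1,B3,B5,B6} = {B0,B1}; idom=B1

Frontier:
  join B1 pred B0: · stop@B0
  join B1 pred B7: B7→B1 stop@B0
  join B7 pred B2: B2 stop@B1
  join B7 pred B3: B3 stop@B1
  join B7 pred B5: B5→B3 stop@B1
  join B7 pred B6: B6→B5→B3 stop@B1
  DF(B0)=∅
  DF(B1)={B1}
  DF(B2)={B7}
  DF(B3)={B7}
  DF(B4)=∅
  DF(B5)={B7}
  DF(B6)={B7}
  DF(B7)={B1}

φ for h: defs {B4,B5,B6,B7}
  DF⁺ = {B1,B7}

Answer: ["B1", "B7"]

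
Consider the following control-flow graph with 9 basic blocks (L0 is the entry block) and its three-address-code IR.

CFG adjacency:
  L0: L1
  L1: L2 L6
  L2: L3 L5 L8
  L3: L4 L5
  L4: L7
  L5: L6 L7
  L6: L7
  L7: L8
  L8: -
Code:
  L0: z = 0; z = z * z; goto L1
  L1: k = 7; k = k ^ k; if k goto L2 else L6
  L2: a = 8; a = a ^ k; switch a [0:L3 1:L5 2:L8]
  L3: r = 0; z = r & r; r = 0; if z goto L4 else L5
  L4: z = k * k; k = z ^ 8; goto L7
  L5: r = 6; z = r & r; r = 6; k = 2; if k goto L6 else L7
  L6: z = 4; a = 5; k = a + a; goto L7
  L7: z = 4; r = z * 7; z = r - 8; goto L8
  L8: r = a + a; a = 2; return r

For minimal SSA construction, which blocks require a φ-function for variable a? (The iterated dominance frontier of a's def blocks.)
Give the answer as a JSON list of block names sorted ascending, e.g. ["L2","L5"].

Answer: ["L6", "L7", "L8"]

Analysis:
idom tree: L1←L0 L2←L1 L3←L2 L4←L3 L5←L2 L6←L1 L7←L1 L8←L1
Join-block Dom:
  L5: preds {L2,L3}: {L0,L1,L2} ∩ {L0,L1,L2,L3} = {L0,L1,L2}; idom=L2
  L6: preds {L1,L5}: {L0,L1} ∩ {L0,L1,L2,L5} = {L0,L1}; idom=L1
  L7: preds {L4,L5,L6}: {L0,L1,L2,L3,L4} ∩ {L0,L1,L2,L5} ∩ {L0,L1,L6} = {L0,L1}; idom=L1
  L8: preds {L2,L7}: {L0,L1,L2} ∩ {L0,L1,L7} = {L0,L1}; idom=L1

DF derivation:
  join L5 pred L2: · stop@L2
  join L5 pred L3: L3 stop@L2
  join L6 pred L1: · stop@L1
  join L6 pred L5: L5→L2 stop@L1
  join L7 pred L4: L4→L3→L2 stop@L1
  join L7 pred L5: L5→L2 stop@L1
  join L7 pred L6: L6 stop@L1
  join L8 pred L2: L2 stop@L1
  join L8 pred L7: L7 stop@L1
  DF(L0)=∅
  DF(L1)=∅
  DF(L2)={L6,L7,L8}
  DF(L3)={L5,L7}
  DF(L4)={L7}
  DF(L5)={L6,L7}
  DF(L6)={L7}
  DF(L7)={L8}
  DF(L8)=∅

φ for a: defs {L2,L6,L8}
  DF⁺ = {L6,L7,L8}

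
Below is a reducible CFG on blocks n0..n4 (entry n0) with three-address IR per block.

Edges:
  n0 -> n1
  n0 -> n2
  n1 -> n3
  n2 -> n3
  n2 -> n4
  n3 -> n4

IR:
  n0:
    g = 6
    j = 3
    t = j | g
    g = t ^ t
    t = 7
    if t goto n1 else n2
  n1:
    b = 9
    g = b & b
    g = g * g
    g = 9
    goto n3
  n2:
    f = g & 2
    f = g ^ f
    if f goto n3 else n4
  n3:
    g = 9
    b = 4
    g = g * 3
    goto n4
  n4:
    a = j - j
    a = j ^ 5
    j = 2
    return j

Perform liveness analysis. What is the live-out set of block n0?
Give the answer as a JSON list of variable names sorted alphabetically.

def/use:
  n0 def {g,j,t} use ∅
  n1 def {b,g} use ∅
  n2 def {f} use {g}
  n3 def {b,g} use ∅
  n4 def {a,j} use {j}

Backward fixpoint:
  n0 li=∅ lo={g,j}
  n1 li={j} lo={j}
  n2 li={g,j} lo={j}
  n3 li={j} lo={j}
  n4 li={j} lo=∅

live-out(n0) = ["g", "j"]

Answer: ["g", "j"]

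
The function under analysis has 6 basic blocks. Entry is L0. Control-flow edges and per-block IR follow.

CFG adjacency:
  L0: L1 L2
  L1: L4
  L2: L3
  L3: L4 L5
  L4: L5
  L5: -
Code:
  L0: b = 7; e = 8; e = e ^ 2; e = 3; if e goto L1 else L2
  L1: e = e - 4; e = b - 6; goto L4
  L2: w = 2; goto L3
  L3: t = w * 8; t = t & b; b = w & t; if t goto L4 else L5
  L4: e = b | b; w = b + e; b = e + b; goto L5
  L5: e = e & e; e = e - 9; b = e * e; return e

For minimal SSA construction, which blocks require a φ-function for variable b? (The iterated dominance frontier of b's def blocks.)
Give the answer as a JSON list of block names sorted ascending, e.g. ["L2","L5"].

idom tree: L1←L0 L2←L0 L3←L2 L4←L0 L5←L0
Join-block Dom:
  L4: preds {L1,L3}: {L0,L1} ∩ {L0,L2,L3} = {L0}; idom=L0
  L5: preds {L3,L4}: {L0,L2,L3} ∩ {L0,L4} = {L0}; idom=L0

DF derivation:
  join L4 pred L1: L1 stop@L0
  join L4 pred L3: L3→L2 stop@L0
  join L5 pred L3: L3→L2 stop@L0
  join L5 pred L4: L4 stop@L0
  DF(L0)=∅
  DF(L1)={L4}
  DF(L2)={L4,L5}
  DF(L3)={L4,L5}
  DF(L4)={L5}
  DF(L5)=∅

φ for b: defs {L0,L3,L4,L5}
  DF⁺ = {L4,L5}

Answer: ["L4", "L5"]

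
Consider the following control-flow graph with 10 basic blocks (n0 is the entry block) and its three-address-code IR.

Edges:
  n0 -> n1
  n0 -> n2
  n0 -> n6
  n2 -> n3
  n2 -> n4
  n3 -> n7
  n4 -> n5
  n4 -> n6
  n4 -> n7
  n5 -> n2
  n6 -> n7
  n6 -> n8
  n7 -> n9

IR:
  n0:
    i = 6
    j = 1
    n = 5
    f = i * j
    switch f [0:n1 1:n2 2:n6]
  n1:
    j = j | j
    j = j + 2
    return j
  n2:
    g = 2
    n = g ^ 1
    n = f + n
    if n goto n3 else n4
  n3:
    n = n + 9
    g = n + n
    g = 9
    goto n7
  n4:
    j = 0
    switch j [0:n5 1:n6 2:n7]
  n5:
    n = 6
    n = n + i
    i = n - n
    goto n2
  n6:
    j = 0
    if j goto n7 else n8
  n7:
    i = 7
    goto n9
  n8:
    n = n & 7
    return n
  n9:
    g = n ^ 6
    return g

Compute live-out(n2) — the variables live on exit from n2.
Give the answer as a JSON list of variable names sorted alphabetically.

Answer: ["f", "i", "n"]

Derivation:
def/use:
  n0: def={f,i,j,n} ue=∅
  n1: def={j} ue={j}
  n2: def={g,n} ue={f}
  n3: def={g,n} ue={n}
  n4: def={j} ue=∅
  n5: def={i,n} ue={i}
  n6: def={j} ue=∅
  n7: def={i} ue=∅
  n8: def={n} ue={n}
  n9: def={g} ue={n}

Liveness:
  live n0: ∅→{f,i,j,n}
  live n1: {j}→∅
  live n2: {f,i}→{f,i,n}
  live n3: {n}→{n}
  live n4: {f,i,n}→{f,i,n}
  live n5: {f,i}→{f,i}
  live n6: {n}→{n}
  live n7: {n}→{n}
  live n8: {n}→∅
  live n9: {n}→∅

live-out(n2) = ["f", "i", "n"]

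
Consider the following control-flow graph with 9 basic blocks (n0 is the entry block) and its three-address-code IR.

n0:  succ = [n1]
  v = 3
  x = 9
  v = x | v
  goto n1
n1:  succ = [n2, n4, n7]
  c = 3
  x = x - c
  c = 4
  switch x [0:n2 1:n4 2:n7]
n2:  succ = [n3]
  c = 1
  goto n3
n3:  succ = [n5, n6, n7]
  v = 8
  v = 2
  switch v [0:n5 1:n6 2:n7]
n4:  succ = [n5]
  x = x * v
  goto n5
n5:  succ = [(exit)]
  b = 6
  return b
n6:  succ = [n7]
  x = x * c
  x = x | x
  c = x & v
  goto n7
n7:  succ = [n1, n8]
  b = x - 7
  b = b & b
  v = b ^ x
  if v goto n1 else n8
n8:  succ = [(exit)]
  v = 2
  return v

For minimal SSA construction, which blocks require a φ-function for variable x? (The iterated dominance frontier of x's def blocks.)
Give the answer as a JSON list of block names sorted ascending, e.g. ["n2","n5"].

Answer: ["n1", "n5", "n7"]

Analysis:
idom tree: n1←n0 n2←n1 n3←n2 n4←n1 n5←n1 n6←n3 n7←n1 n8←n7
Join-block Dom:
  n1: preds {n0,n7}: {n0} ∩ {n0,n1,n7} = {n0}; idom=n0
  n5: preds {n3,n4}: {n0,n1,n2,n3} ∩ {n0,n1,n4} = {n0,n1}; idom=n1
  n7: preds {n1,n3,n6}: {n0,n1} ∩ {n0,n1,n2,n3} ∩ {n0,n1,n2,n3,n6} = {n0,n1}; idom=n1

DF walk-up:
  n1←n0: walk · to n0
  n1←n7: walk n7→n1 to n0
  n5←n3: walk n3→n2 to n1
  n5←n4: walk n4 to n1
  n7←n1: walk · to n1
  n7←n3: walk n3→n2 to n1
  n7←n6: walk n6→n3→n2 to n1
  n0 → ∅
  n1 → {n1}
  n2 → {n5,n7}
  n3 → {n5,n7}
  n4 → {n5}
  n5 → ∅
  n6 → {n7}
  n7 → {n1}
  n8 → ∅

φ for x: defs {n0,n1,n4,n6}
  DF⁺ = {n1,n5,n7}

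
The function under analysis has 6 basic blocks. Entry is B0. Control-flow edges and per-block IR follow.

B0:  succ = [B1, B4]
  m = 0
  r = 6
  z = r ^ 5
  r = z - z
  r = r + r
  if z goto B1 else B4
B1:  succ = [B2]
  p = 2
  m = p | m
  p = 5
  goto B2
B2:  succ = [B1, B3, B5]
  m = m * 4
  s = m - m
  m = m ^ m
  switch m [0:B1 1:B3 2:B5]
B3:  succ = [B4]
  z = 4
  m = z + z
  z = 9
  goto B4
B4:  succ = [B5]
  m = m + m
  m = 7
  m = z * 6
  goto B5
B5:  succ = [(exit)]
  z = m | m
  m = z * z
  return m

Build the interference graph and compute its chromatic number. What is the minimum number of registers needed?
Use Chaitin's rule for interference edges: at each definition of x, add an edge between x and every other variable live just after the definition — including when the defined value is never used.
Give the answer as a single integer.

Per-block:
  B0: def={m,r,z} ue=∅
  B1: def={m,p} ue={m}
  B2: def={m,s} ue={m}
  B3: def={m,z} ue=∅
  B4: def={m} ue={m,z}
  B5: def={m,z} ue={m}

Live sets:
  B0: in=∅ out={m,z}
  B1: in={m} out={m}
  B2: in={m} out={m}
  B3: in=∅ out={m,z}
  B4: in={m,z} out={m}
  B5: in={m} out=∅

Interfere edges:
  m — {p,r,s,z}
  p — {m}
  r — {m,z}
  s — {m}
  z — {m,r}

Colouring:
  lower bound: {m,r,z} mutually conflict ⇒ χ ≥ 3
  3-colouring: c0={m}  c1={p,r,s}  c2={z}
  χ = 3

Answer: 3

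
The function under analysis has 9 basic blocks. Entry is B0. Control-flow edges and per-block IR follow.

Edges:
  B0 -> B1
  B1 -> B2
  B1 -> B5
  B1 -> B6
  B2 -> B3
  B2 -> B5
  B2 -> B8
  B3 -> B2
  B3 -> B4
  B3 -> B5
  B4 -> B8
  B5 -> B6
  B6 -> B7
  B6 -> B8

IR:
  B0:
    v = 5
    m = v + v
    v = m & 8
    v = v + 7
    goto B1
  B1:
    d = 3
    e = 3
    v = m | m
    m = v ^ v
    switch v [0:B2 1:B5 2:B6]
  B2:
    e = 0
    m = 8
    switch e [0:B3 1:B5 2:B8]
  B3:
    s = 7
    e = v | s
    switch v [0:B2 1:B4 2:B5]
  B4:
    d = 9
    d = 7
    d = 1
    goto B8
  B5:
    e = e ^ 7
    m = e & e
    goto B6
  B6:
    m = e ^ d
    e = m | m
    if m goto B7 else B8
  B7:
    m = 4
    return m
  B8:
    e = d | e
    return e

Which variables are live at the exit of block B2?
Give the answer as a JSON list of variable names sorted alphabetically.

def/use:
  B0: {m,v} / ∅
  B1: {d,e,m,v} / {m}
  B2: {e,m} / ∅
  B3: {e,s} / {v}
  B4: {d} / ∅
  B5: {e,m} / {e}
  B6: {e,m} / {d,e}
  B7: {m} / ∅
  B8: {e} / {d,e}

Backward fixpoint:
  B0: in=∅ out={m}
  B1: in={m} out={d,e,v}
  B2: in={d,v} out={d,e,v}
  B3: in={d,v} out={d,e,v}
  B4: in={e} out={d,e}
  B5: in={d,e} out={d,e}
  B6: in={d,e} out={d,e}
  B7: in=∅ out=∅
  B8: in={d,e} out=∅

live-out(B2) = ["d", "e", "v"]

Answer: ["d", "e", "v"]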